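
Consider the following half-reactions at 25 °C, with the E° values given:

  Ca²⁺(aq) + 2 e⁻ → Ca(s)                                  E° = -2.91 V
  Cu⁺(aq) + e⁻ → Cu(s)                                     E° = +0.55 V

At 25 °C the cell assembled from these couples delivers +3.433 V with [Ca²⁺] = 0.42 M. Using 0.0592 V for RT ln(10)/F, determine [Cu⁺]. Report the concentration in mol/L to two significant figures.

Cu⁺/Cu is the cathode, Ca²⁺/Ca the anode: E°cell = +3.46 V, n = 2.
Overall reaction: 2 Cu⁺(aq) + Ca(s) → 2 Cu(s) + Ca²⁺(aq); Q = [Ca²⁺]^1/[Cu⁺]^2.
From E = E° − (0.0592/n) log Q: log Q = (E° − E)·n/0.0592 = (+3.46 − (+3.433))·2/0.0592 = 0.9122.
So 2·log[Cu⁺] = 1·log(0.42) − log Q = -0.3768 − (0.9122) = -1.2890; log[Cu⁺] = -1.2890 / 2 = -0.6445; [Cu⁺] = 10^(-0.6445) ≈ 0.23 M.

0.23 M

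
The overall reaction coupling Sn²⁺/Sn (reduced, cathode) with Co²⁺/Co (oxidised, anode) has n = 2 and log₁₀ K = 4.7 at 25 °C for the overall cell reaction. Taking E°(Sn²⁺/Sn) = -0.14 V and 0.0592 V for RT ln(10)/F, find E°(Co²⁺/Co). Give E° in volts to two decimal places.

E°cell = (0.0592/n)·log K = (0.0592/2)(4.7) = +0.139 V.
Since Sn²⁺/Sn is the cathode and Co²⁺/Co the anode, E°cell = E°(Sn²⁺/Sn) − E°(Co²⁺/Co).
So E°(Co²⁺/Co) = E°(Sn²⁺/Sn) − E°cell = (-0.14) − (+0.139) = -0.28 V.

-0.28 V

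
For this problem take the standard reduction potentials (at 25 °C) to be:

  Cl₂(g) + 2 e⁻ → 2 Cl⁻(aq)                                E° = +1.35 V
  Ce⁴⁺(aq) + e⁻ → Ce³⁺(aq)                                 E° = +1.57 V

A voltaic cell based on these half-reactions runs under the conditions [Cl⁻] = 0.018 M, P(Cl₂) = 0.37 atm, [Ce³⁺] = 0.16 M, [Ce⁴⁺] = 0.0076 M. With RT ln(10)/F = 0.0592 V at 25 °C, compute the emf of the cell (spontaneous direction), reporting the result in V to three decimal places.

+0.051 V

Ce⁴⁺/Ce³⁺ is the cathode (higher E°), Cl₂/Cl⁻ the anode: E°cell = +1.57 − (+1.35) = +0.22 V, n = 2.
Overall: 2 Ce⁴⁺(aq) + 2 Cl⁻(aq) → 2 Ce³⁺(aq) + Cl₂(g)
Q = [Ce³⁺]^2·P(Cl₂) / ([Ce⁴⁺]^2·[Cl⁻]^2); log Q = 5.704.
E = E° − (0.0592/n) log Q = +0.22 − (0.0592/2)(5.704) = +0.051 V.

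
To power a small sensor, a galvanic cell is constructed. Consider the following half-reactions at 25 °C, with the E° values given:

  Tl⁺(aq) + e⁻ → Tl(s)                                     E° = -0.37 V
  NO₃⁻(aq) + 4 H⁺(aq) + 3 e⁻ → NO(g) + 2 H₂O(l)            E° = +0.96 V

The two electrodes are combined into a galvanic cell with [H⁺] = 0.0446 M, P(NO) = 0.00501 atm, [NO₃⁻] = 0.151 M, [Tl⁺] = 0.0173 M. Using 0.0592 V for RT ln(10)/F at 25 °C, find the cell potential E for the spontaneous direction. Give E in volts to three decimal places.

+1.357 V

NO₃⁻/NO is the cathode (higher E°), Tl⁺/Tl the anode: E°cell = +0.96 − (-0.37) = +1.33 V, n = 3.
Overall: NO₃⁻(aq) + 4 H⁺(aq) + 3 Tl(s) → NO(g) + 2 H₂O(l) + 3 Tl⁺(aq)
Q = P(NO)·[Tl⁺]^3 / ([NO₃⁻]·[H⁺]^4); log Q = -1.362.
E = E° − (0.0592/n) log Q = +1.33 − (0.0592/3)(-1.362) = +1.357 V.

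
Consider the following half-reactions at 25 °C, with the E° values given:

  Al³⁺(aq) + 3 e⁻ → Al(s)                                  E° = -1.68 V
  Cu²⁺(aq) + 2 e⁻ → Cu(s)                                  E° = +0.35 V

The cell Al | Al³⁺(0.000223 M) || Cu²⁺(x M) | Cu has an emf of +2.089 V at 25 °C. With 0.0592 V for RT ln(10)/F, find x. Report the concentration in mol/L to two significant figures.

Cu²⁺/Cu is the cathode, Al³⁺/Al the anode: E°cell = +2.03 V, n = 6.
Overall reaction: 3 Cu²⁺(aq) + 2 Al(s) → 3 Cu(s) + 2 Al³⁺(aq); Q = [Al³⁺]^2/[Cu²⁺]^3.
From E = E° − (0.0592/n) log Q: log Q = (E° − E)·n/0.0592 = (+2.03 − (+2.089))·6/0.0592 = -5.9797.
So 3·log[Cu²⁺] = 2·log(0.000223) − log Q = -7.3034 − (-5.9797) = -1.3237; log[Cu²⁺] = -1.3237 / 3 = -0.4412; [Cu²⁺] = 10^(-0.4412) ≈ 0.36 M.

0.36 M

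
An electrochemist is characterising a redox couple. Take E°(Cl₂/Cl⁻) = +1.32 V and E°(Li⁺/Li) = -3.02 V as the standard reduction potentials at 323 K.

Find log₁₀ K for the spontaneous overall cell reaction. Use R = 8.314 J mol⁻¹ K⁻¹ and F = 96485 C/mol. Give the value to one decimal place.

135.4

Cathode: Cl₂/Cl⁻; anode: Li⁺/Li. E°cell = (+1.32) − (-3.02) = +4.34 V, with n = 2.
ΔG° = −nFE° = −RT ln K, so ln K = nFE°/(RT) = (2)(96485)(+4.34) / ((8.314)(323)) = 311.865.
log₁₀ K = 311.865 / ln 10 = 135.4.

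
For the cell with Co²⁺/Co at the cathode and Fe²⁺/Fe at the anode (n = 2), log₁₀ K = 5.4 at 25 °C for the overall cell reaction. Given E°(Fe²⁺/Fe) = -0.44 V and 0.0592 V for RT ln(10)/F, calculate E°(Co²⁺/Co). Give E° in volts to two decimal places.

-0.28 V

E°cell = (0.0592/n)·log K = (0.0592/2)(5.4) = +0.160 V.
Since Co²⁺/Co is the cathode and Fe²⁺/Fe the anode, E°cell = E°(Co²⁺/Co) − E°(Fe²⁺/Fe).
So E°(Co²⁺/Co) = E°cell + E°(Fe²⁺/Fe) = +0.160 + (-0.44) = -0.28 V.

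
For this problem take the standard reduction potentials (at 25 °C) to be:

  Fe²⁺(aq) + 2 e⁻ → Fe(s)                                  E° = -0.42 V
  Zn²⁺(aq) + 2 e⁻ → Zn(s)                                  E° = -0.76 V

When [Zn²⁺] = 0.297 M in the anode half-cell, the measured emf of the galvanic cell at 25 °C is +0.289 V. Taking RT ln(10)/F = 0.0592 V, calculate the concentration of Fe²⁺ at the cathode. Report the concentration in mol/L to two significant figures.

Fe²⁺/Fe is the cathode, Zn²⁺/Zn the anode: E°cell = +0.34 V, n = 2.
Overall reaction: Fe²⁺(aq) + Zn(s) → Fe(s) + Zn²⁺(aq); Q = [Zn²⁺]^1/[Fe²⁺]^1.
From E = E° − (0.0592/n) log Q: log Q = (E° − E)·n/0.0592 = (+0.34 − (+0.289))·2/0.0592 = 1.7230.
So 1·log[Fe²⁺] = 1·log(0.297) − log Q = -0.5272 − (1.7230) = -2.2502; [Fe²⁺] = 10^(-2.2502) ≈ 0.0056 M.

0.0056 M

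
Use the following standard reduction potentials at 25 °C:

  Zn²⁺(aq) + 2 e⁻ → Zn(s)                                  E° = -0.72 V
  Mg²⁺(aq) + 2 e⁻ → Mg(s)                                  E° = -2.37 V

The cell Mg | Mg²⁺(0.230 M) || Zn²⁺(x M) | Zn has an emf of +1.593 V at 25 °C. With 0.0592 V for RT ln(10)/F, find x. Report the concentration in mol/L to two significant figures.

Zn²⁺/Zn is the cathode, Mg²⁺/Mg the anode: E°cell = +1.65 V, n = 2.
Overall reaction: Zn²⁺(aq) + Mg(s) → Zn(s) + Mg²⁺(aq); Q = [Mg²⁺]^1/[Zn²⁺]^1.
From E = E° − (0.0592/n) log Q: log Q = (E° − E)·n/0.0592 = (+1.65 − (+1.593))·2/0.0592 = 1.9257.
So 1·log[Zn²⁺] = 1·log(0.23) − log Q = -0.6383 − (1.9257) = -2.5640; [Zn²⁺] = 10^(-2.5640) ≈ 0.0027 M.

0.0027 M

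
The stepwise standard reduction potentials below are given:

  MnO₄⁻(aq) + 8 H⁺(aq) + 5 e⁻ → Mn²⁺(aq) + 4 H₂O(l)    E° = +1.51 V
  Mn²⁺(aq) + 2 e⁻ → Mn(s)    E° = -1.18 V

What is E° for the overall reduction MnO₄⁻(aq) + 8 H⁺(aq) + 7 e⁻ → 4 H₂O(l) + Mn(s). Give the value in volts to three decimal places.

+0.741 V

Adding the free-energy changes (−nFE°) of the two steps gives −n₃FE°₃ = −n₁FE°₁ − n₂FE°₂.
E°₃ = (5×+1.51 + 2×-1.18) / 7 = (+5.190) / 7 = +0.741 V.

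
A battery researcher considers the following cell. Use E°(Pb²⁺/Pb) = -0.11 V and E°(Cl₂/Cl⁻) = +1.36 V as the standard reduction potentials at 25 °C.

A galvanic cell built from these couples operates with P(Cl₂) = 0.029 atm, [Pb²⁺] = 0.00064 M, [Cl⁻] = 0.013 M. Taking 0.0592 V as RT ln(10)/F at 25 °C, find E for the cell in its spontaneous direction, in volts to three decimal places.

Cl₂/Cl⁻ is the cathode (higher E°), Pb²⁺/Pb the anode: E°cell = +1.36 − (-0.11) = +1.47 V, n = 2.
Overall: Cl₂(g) + Pb(s) → 2 Cl⁻(aq) + Pb²⁺(aq)
Q = [Cl⁻]^2·[Pb²⁺] / (P(Cl₂)); log Q = -5.428.
E = E° − (0.0592/n) log Q = +1.47 − (0.0592/2)(-5.428) = +1.631 V.

+1.631 V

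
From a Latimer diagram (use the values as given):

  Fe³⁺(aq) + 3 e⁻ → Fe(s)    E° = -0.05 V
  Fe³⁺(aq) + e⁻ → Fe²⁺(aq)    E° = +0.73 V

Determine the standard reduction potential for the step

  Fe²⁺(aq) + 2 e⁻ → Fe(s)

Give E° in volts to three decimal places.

Sequential free energies add, so n₃E°₃ = n₁E°₁ + n₂E°₂.
With n₃ = 3, and the known step contributing 1×(+0.73) V, the unknown satisfies 2·E° = 3×(-0.05) − 1×(+0.73) = -0.880.
E° = -0.880 / 2 = -0.440 V.

-0.440 V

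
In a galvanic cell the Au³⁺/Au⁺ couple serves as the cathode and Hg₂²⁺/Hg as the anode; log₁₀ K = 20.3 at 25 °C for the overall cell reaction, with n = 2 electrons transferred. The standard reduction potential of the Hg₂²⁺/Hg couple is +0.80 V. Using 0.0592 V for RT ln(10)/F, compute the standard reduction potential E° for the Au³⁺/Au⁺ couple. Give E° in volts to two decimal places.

E°cell = (0.0592/n)·log K = (0.0592/2)(20.3) = +0.601 V.
Since Au³⁺/Au⁺ is the cathode and Hg₂²⁺/Hg the anode, E°cell = E°(Au³⁺/Au⁺) − E°(Hg₂²⁺/Hg).
So E°(Au³⁺/Au⁺) = E°cell + E°(Hg₂²⁺/Hg) = +0.601 + (+0.80) = +1.40 V.

+1.40 V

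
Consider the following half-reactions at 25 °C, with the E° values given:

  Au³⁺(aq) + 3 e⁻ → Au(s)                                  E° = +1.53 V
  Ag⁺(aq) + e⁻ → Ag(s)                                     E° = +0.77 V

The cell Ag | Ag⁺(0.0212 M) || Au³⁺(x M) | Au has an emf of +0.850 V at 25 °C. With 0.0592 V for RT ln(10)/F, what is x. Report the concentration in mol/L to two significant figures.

0.35 M

Au³⁺/Au is the cathode, Ag⁺/Ag the anode: E°cell = +0.76 V, n = 3.
Overall reaction: Au³⁺(aq) + 3 Ag(s) → Au(s) + 3 Ag⁺(aq); Q = [Ag⁺]^3/[Au³⁺]^1.
From E = E° − (0.0592/n) log Q: log Q = (E° − E)·n/0.0592 = (+0.76 − (+0.850))·3/0.0592 = -4.5608.
So 1·log[Au³⁺] = 3·log(0.0212) − log Q = -5.0210 − (-4.5608) = -0.4602; [Au³⁺] = 10^(-0.4602) ≈ 0.35 M.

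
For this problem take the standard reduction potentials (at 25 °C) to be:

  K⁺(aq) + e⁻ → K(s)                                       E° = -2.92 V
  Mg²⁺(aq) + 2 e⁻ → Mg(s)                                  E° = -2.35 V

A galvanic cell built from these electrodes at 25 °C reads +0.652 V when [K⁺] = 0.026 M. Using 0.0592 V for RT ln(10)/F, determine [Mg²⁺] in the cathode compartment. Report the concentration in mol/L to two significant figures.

Mg²⁺/Mg is the cathode, K⁺/K the anode: E°cell = +0.57 V, n = 2.
Overall reaction: Mg²⁺(aq) + 2 K(s) → Mg(s) + 2 K⁺(aq); Q = [K⁺]^2/[Mg²⁺]^1.
From E = E° − (0.0592/n) log Q: log Q = (E° − E)·n/0.0592 = (+0.57 − (+0.652))·2/0.0592 = -2.7703.
So 1·log[Mg²⁺] = 2·log(0.026) − log Q = -3.1701 − (-2.7703) = -0.3998; [Mg²⁺] = 10^(-0.3998) ≈ 0.40 M.

0.40 M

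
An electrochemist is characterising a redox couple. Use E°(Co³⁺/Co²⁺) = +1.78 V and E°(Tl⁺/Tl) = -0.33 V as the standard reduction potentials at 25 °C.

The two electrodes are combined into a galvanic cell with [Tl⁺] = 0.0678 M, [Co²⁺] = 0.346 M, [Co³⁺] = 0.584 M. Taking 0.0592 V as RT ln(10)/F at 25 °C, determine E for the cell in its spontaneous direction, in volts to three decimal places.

+2.193 V

Co³⁺/Co²⁺ is the cathode (higher E°), Tl⁺/Tl the anode: E°cell = +1.78 − (-0.33) = +2.11 V, n = 1.
Overall: Co³⁺(aq) + Tl(s) → Co²⁺(aq) + Tl⁺(aq)
Q = [Co²⁺]·[Tl⁺] / ([Co³⁺]); log Q = -1.396.
E = E° − (0.0592/n) log Q = +2.11 − (0.0592/1)(-1.396) = +2.193 V.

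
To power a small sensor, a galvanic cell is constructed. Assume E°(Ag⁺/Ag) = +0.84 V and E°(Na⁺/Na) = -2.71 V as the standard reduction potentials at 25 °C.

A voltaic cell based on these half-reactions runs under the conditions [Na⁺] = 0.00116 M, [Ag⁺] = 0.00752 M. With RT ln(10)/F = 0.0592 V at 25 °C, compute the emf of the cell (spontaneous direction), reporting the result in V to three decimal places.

+3.598 V

Ag⁺/Ag is the cathode (higher E°), Na⁺/Na the anode: E°cell = +0.84 − (-2.71) = +3.55 V, n = 1.
Overall: Ag⁺(aq) + Na(s) → Ag(s) + Na⁺(aq)
Q = [Na⁺] / ([Ag⁺]); log Q = -0.812.
E = E° − (0.0592/n) log Q = +3.55 − (0.0592/1)(-0.812) = +3.598 V.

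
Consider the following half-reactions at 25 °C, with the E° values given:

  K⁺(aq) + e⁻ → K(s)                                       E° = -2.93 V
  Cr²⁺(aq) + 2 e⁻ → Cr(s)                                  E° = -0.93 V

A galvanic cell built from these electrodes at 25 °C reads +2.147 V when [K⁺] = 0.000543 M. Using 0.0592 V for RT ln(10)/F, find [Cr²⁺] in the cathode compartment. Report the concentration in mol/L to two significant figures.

Cr²⁺/Cr is the cathode, K⁺/K the anode: E°cell = +2.00 V, n = 2.
Overall reaction: Cr²⁺(aq) + 2 K(s) → Cr(s) + 2 K⁺(aq); Q = [K⁺]^2/[Cr²⁺]^1.
From E = E° − (0.0592/n) log Q: log Q = (E° − E)·n/0.0592 = (+2.00 − (+2.147))·2/0.0592 = -4.9662.
So 1·log[Cr²⁺] = 2·log(0.000543) − log Q = -6.5304 − (-4.9662) = -1.5642; [Cr²⁺] = 10^(-1.5642) ≈ 0.027 M.

0.027 M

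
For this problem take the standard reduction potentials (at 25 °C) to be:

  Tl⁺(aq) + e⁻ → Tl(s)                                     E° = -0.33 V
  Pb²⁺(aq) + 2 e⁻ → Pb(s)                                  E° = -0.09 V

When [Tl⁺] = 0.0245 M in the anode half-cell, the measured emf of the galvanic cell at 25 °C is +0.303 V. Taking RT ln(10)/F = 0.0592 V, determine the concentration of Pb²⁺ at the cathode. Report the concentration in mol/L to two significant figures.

Pb²⁺/Pb is the cathode, Tl⁺/Tl the anode: E°cell = +0.24 V, n = 2.
Overall reaction: Pb²⁺(aq) + 2 Tl(s) → Pb(s) + 2 Tl⁺(aq); Q = [Tl⁺]^2/[Pb²⁺]^1.
From E = E° − (0.0592/n) log Q: log Q = (E° − E)·n/0.0592 = (+0.24 − (+0.303))·2/0.0592 = -2.1284.
So 1·log[Pb²⁺] = 2·log(0.0245) − log Q = -3.2217 − (-2.1284) = -1.0933; [Pb²⁺] = 10^(-1.0933) ≈ 0.081 M.

0.081 M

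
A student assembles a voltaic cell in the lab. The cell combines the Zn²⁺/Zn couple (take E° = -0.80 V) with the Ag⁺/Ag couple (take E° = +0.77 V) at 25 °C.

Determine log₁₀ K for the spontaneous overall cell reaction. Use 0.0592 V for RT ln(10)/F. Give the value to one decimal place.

53.0

Cathode: Ag⁺/Ag; anode: Zn²⁺/Zn. E°cell = +1.57 V, n = 2.
log K = nE°cell / 0.0592 = (2)(+1.57) / 0.0592 = 53.0.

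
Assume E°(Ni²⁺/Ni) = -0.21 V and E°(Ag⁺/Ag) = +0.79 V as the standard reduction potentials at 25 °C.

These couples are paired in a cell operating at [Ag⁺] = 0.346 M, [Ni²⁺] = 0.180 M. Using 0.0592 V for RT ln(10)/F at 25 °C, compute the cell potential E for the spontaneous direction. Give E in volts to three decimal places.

+0.995 V

Ag⁺/Ag is the cathode (higher E°), Ni²⁺/Ni the anode: E°cell = +0.79 − (-0.21) = +1.00 V, n = 2.
Overall: 2 Ag⁺(aq) + Ni(s) → 2 Ag(s) + Ni²⁺(aq)
Q = [Ni²⁺] / ([Ag⁺]^2); log Q = 0.177.
E = E° − (0.0592/n) log Q = +1.00 − (0.0592/2)(0.177) = +0.995 V.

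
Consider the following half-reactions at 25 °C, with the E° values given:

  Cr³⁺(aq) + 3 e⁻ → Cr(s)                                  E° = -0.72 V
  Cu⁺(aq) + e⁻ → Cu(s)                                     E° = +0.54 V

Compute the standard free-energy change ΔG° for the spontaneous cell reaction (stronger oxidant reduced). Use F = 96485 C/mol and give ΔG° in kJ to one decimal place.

Cu⁺/Cu (E° = +0.54 V) is the cathode; Cr³⁺/Cr (E° = -0.72 V) is the anode, so E°cell = +1.26 V.
Balancing electrons gives n = 3 (lcm of 1 and 3).
ΔG° = −nFE° = −(3)(96485)(+1.26) = -364,713 J = -364.7 kJ.

-364.7 kJ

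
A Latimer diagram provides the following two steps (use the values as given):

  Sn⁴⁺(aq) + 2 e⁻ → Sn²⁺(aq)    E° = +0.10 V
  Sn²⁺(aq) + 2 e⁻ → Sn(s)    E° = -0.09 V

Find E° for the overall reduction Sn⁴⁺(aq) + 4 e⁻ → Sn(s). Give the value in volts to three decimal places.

Standard free energies of sequential steps add: ΔG°₃ = ΔG°₁ + ΔG°₂, so n₃E°₃ = n₁E°₁ + n₂E°₂.
E°₃ = (2×+0.10 + 2×-0.09) / 4 = (+0.020) / 4 = +0.005 V.

+0.005 V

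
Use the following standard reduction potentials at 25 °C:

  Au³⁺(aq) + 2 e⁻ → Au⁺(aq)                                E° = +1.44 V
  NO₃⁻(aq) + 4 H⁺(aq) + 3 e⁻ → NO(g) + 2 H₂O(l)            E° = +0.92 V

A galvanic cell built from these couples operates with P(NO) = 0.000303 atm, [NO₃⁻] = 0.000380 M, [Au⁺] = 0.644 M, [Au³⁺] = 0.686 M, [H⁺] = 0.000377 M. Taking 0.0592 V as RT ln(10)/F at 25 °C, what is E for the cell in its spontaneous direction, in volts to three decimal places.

Au³⁺/Au⁺ is the cathode (higher E°), NO₃⁻/NO the anode: E°cell = +1.44 − (+0.92) = +0.52 V, n = 6.
Overall: 3 Au³⁺(aq) + 2 NO(g) + 4 H₂O(l) → 3 Au⁺(aq) + 2 NO₃⁻(aq) + 8 H⁺(aq)
Q = [Au⁺]^3·[NO₃⁻]^2·[H⁺]^8 / ([Au³⁺]^3·P(NO)^2); log Q = -27.275.
E = E° − (0.0592/n) log Q = +0.52 − (0.0592/6)(-27.275) = +0.789 V.

+0.789 V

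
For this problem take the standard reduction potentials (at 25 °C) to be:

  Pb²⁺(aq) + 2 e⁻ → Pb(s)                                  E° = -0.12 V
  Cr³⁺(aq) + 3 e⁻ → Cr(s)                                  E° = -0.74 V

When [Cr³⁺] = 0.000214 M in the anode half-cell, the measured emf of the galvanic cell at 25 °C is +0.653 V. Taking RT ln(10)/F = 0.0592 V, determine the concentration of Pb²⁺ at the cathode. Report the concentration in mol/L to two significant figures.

0.047 M

Pb²⁺/Pb is the cathode, Cr³⁺/Cr the anode: E°cell = +0.62 V, n = 6.
Overall reaction: 3 Pb²⁺(aq) + 2 Cr(s) → 3 Pb(s) + 2 Cr³⁺(aq); Q = [Cr³⁺]^2/[Pb²⁺]^3.
From E = E° − (0.0592/n) log Q: log Q = (E° − E)·n/0.0592 = (+0.62 − (+0.653))·6/0.0592 = -3.3446.
So 3·log[Pb²⁺] = 2·log(0.000214) − log Q = -7.3392 − (-3.3446) = -3.9946; log[Pb²⁺] = -3.9946 / 3 = -1.3315; [Pb²⁺] = 10^(-1.3315) ≈ 0.047 M.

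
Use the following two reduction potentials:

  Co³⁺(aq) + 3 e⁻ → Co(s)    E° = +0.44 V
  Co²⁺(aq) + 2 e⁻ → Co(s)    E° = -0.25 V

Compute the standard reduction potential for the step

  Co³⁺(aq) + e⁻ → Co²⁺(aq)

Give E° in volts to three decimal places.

Sequential free energies add, so n₃E°₃ = n₁E°₁ + n₂E°₂.
With n₃ = 3, and the known step contributing 2×(-0.25) V, the unknown satisfies 1·E° = 3×(+0.44) − 2×(-0.25) = +1.820.
E° = +1.820 / 1 = +1.820 V.

+1.820 V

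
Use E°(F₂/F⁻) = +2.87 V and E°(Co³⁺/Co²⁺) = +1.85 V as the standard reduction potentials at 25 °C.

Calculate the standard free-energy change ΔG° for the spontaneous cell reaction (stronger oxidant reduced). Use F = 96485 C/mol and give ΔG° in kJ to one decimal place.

-196.8 kJ

F₂/F⁻ (E° = +2.87 V) is the cathode; Co³⁺/Co²⁺ (E° = +1.85 V) is the anode, so E°cell = +1.02 V.
Balancing electrons gives n = 2 (lcm of 2 and 1).
ΔG° = −nFE° = −(2)(96485)(+1.02) = -196,829 J = -196.8 kJ.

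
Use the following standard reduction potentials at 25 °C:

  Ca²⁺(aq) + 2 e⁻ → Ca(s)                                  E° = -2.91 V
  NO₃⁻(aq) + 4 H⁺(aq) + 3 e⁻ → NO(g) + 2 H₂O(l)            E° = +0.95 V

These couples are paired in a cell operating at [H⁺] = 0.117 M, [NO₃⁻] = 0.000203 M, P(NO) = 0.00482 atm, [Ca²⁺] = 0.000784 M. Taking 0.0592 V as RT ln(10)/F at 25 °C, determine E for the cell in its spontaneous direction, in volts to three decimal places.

NO₃⁻/NO is the cathode (higher E°), Ca²⁺/Ca the anode: E°cell = +0.95 − (-2.91) = +3.86 V, n = 6.
Overall: 2 NO₃⁻(aq) + 8 H⁺(aq) + 3 Ca(s) → 2 NO(g) + 4 H₂O(l) + 3 Ca²⁺(aq)
Q = P(NO)^2·[Ca²⁺]^3 / ([NO₃⁻]^2·[H⁺]^8); log Q = 0.889.
E = E° − (0.0592/n) log Q = +3.86 − (0.0592/6)(0.889) = +3.851 V.

+3.851 V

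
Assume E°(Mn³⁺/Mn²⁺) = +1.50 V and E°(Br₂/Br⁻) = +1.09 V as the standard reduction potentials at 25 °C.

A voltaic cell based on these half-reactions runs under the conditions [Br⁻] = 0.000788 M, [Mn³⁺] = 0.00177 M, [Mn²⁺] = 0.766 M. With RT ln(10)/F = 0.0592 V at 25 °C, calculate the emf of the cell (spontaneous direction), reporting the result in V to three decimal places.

+0.070 V

Mn³⁺/Mn²⁺ is the cathode (higher E°), Br₂/Br⁻ the anode: E°cell = +1.50 − (+1.09) = +0.41 V, n = 2.
Overall: 2 Mn³⁺(aq) + 2 Br⁻(aq) → 2 Mn²⁺(aq) + Br₂(l)
Q = [Mn²⁺]^2 / ([Mn³⁺]^2·[Br⁻]^2); log Q = 11.479.
E = E° − (0.0592/n) log Q = +0.41 − (0.0592/2)(11.479) = +0.070 V.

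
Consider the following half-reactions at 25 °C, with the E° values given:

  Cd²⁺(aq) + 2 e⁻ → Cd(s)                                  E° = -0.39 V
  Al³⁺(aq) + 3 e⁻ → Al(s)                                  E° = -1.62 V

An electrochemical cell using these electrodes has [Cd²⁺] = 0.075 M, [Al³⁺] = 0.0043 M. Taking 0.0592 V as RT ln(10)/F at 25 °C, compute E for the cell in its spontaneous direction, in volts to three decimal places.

Cd²⁺/Cd is the cathode (higher E°), Al³⁺/Al the anode: E°cell = -0.39 − (-1.62) = +1.23 V, n = 6.
Overall: 3 Cd²⁺(aq) + 2 Al(s) → 3 Cd(s) + 2 Al³⁺(aq)
Q = [Al³⁺]^2 / ([Cd²⁺]^3); log Q = -1.358.
E = E° − (0.0592/n) log Q = +1.23 − (0.0592/6)(-1.358) = +1.243 V.

+1.243 V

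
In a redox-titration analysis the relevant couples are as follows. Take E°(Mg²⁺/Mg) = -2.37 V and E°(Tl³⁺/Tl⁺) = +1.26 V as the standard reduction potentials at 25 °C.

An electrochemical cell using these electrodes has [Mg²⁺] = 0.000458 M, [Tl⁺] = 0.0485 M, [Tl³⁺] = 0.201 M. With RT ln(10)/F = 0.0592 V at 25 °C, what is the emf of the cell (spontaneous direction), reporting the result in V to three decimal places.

+3.747 V

Tl³⁺/Tl⁺ is the cathode (higher E°), Mg²⁺/Mg the anode: E°cell = +1.26 − (-2.37) = +3.63 V, n = 2.
Overall: Tl³⁺(aq) + Mg(s) → Tl⁺(aq) + Mg²⁺(aq)
Q = [Tl⁺]·[Mg²⁺] / ([Tl³⁺]); log Q = -3.957.
E = E° − (0.0592/n) log Q = +3.63 − (0.0592/2)(-3.957) = +3.747 V.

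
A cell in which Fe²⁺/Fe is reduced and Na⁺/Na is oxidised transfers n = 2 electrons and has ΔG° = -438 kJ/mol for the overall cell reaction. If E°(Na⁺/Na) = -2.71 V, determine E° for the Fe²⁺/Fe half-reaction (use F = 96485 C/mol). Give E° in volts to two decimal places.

-0.44 V

E°cell = −ΔG°/(nF) = −(-438×10³)/((2)(96485)) = +2.270 V.
Since Fe²⁺/Fe is the cathode and Na⁺/Na the anode, E°cell = E°(Fe²⁺/Fe) − E°(Na⁺/Na).
So E°(Fe²⁺/Fe) = E°cell + E°(Na⁺/Na) = +2.270 + (-2.71) = -0.44 V.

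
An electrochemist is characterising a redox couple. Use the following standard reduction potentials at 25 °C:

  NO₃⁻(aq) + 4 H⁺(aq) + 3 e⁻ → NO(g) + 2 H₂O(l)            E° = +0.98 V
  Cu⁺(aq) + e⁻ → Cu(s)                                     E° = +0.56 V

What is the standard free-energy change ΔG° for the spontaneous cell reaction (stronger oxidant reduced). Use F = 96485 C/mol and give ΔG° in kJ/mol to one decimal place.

-121.6 kJ/mol

NO₃⁻/NO (E° = +0.98 V) is the cathode; Cu⁺/Cu (E° = +0.56 V) is the anode, so E°cell = +0.42 V.
Balancing electrons gives n = 3 (lcm of 3 and 1).
ΔG° = −nFE° = −(3)(96485)(+0.42) = -121,571 J = -121.6 kJ/mol.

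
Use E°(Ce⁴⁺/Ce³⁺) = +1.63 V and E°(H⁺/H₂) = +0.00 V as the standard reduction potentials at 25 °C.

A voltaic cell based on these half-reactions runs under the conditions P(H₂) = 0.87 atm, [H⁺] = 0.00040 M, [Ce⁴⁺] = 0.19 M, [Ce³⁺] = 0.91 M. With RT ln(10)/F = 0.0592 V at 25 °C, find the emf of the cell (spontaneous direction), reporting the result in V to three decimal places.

+1.789 V

Ce⁴⁺/Ce³⁺ is the cathode (higher E°), H⁺/H₂ the anode: E°cell = +1.63 − (+0.00) = +1.63 V, n = 2.
Overall: 2 Ce⁴⁺(aq) + H₂(g) → 2 Ce³⁺(aq) + 2 H⁺(aq)
Q = [Ce³⁺]^2·[H⁺]^2 / ([Ce⁴⁺]^2·P(H₂)); log Q = -5.375.
E = E° − (0.0592/n) log Q = +1.63 − (0.0592/2)(-5.375) = +1.789 V.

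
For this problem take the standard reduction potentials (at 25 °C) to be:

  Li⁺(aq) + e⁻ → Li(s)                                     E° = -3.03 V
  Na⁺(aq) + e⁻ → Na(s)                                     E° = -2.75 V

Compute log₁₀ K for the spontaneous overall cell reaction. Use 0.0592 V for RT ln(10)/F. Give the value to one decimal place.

Cathode: Na⁺/Na; anode: Li⁺/Li. E°cell = +0.28 V, n = 1.
log K = nE°cell / 0.0592 = (1)(+0.28) / 0.0592 = 4.7.

4.7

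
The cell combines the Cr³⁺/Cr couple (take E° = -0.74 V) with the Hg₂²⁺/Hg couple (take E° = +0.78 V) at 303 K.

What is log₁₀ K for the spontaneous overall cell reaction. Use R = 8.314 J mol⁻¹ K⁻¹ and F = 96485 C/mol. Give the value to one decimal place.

Cathode: Hg₂²⁺/Hg; anode: Cr³⁺/Cr. E°cell = (+0.78) − (-0.74) = +1.52 V, with n = 6.
ΔG° = −nFE° = −RT ln K, so ln K = nFE°/(RT) = (6)(96485)(+1.52) / ((8.314)(303)) = 349.303.
log₁₀ K = 349.303 / ln 10 = 151.7.

151.7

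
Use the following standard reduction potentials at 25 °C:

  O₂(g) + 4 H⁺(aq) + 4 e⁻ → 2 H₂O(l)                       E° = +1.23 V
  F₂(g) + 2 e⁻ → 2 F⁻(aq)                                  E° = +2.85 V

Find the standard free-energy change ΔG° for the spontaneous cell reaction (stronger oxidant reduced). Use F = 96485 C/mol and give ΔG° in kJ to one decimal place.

-625.2 kJ

F₂/F⁻ (E° = +2.85 V) is the cathode; O₂/H₂O (E° = +1.23 V) is the anode, so E°cell = +1.62 V.
Balancing electrons gives n = 4 (lcm of 2 and 4).
ΔG° = −nFE° = −(4)(96485)(+1.62) = -625,223 J = -625.2 kJ.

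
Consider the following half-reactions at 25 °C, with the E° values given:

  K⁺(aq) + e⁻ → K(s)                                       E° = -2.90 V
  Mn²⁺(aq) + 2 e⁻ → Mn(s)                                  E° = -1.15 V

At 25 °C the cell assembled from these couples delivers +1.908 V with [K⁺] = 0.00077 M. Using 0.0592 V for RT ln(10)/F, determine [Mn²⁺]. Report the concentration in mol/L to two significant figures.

Mn²⁺/Mn is the cathode, K⁺/K the anode: E°cell = +1.75 V, n = 2.
Overall reaction: Mn²⁺(aq) + 2 K(s) → Mn(s) + 2 K⁺(aq); Q = [K⁺]^2/[Mn²⁺]^1.
From E = E° − (0.0592/n) log Q: log Q = (E° − E)·n/0.0592 = (+1.75 − (+1.908))·2/0.0592 = -5.3378.
So 1·log[Mn²⁺] = 2·log(0.00077) − log Q = -6.2270 − (-5.3378) = -0.8892; [Mn²⁺] = 10^(-0.8892) ≈ 0.13 M.

0.13 M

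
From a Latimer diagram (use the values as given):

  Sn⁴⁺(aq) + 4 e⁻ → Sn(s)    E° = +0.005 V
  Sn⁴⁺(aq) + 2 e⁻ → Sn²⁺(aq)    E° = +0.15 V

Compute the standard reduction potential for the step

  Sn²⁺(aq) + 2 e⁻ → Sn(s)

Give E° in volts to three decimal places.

-0.140 V

Sequential free energies add, so n₃E°₃ = n₁E°₁ + n₂E°₂.
With n₃ = 4, and the known step contributing 2×(+0.15) V, the unknown satisfies 2·E° = 4×(+0.005) − 2×(+0.15) = -0.280.
E° = -0.280 / 2 = -0.140 V.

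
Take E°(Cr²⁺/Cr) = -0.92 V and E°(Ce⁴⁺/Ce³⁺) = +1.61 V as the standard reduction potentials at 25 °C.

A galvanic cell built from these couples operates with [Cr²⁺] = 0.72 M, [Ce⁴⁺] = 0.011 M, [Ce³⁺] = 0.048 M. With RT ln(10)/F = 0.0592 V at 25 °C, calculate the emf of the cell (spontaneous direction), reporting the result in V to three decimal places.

+2.496 V

Ce⁴⁺/Ce³⁺ is the cathode (higher E°), Cr²⁺/Cr the anode: E°cell = +1.61 − (-0.92) = +2.53 V, n = 2.
Overall: 2 Ce⁴⁺(aq) + Cr(s) → 2 Ce³⁺(aq) + Cr²⁺(aq)
Q = [Ce³⁺]^2·[Cr²⁺] / ([Ce⁴⁺]^2); log Q = 1.137.
E = E° − (0.0592/n) log Q = +2.53 − (0.0592/2)(1.137) = +2.496 V.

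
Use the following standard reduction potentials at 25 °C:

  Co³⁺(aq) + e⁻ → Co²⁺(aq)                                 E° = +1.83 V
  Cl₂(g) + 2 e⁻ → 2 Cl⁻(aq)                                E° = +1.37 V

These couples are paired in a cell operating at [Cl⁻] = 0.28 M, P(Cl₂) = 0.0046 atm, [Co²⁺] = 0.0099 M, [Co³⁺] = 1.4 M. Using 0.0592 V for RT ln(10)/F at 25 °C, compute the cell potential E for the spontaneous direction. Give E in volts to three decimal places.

+0.624 V

Co³⁺/Co²⁺ is the cathode (higher E°), Cl₂/Cl⁻ the anode: E°cell = +1.83 − (+1.37) = +0.46 V, n = 2.
Overall: 2 Co³⁺(aq) + 2 Cl⁻(aq) → 2 Co²⁺(aq) + Cl₂(g)
Q = [Co²⁺]^2·P(Cl₂) / ([Co³⁺]^2·[Cl⁻]^2); log Q = -5.533.
E = E° − (0.0592/n) log Q = +0.46 − (0.0592/2)(-5.533) = +0.624 V.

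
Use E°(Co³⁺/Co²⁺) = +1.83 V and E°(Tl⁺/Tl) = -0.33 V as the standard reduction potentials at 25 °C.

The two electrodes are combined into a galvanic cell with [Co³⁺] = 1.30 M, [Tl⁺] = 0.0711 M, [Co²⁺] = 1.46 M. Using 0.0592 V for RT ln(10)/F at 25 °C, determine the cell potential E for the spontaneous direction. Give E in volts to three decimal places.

+2.225 V

Co³⁺/Co²⁺ is the cathode (higher E°), Tl⁺/Tl the anode: E°cell = +1.83 − (-0.33) = +2.16 V, n = 1.
Overall: Co³⁺(aq) + Tl(s) → Co²⁺(aq) + Tl⁺(aq)
Q = [Co²⁺]·[Tl⁺] / ([Co³⁺]); log Q = -1.098.
E = E° − (0.0592/n) log Q = +2.16 − (0.0592/1)(-1.098) = +2.225 V.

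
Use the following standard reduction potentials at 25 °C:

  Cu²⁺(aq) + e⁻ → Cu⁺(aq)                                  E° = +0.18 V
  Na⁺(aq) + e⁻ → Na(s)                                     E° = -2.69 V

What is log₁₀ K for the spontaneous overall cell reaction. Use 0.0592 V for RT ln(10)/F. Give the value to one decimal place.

48.5

Cathode: Cu²⁺/Cu⁺; anode: Na⁺/Na. E°cell = +2.87 V, n = 1.
log K = nE°cell / 0.0592 = (1)(+2.87) / 0.0592 = 48.5.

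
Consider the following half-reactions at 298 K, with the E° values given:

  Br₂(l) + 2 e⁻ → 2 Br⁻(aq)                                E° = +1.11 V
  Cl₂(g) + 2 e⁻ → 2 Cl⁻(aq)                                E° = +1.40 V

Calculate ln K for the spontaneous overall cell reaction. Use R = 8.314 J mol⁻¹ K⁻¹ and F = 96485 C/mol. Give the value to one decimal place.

Cathode: Cl₂/Cl⁻; anode: Br₂/Br⁻. E°cell = (+1.40) − (+1.11) = +0.29 V, with n = 2.
ΔG° = −nFE° = −RT ln K, so ln K = nFE°/(RT) = (2)(96485)(+0.29) / ((8.314)(298)) = 22.587.

22.6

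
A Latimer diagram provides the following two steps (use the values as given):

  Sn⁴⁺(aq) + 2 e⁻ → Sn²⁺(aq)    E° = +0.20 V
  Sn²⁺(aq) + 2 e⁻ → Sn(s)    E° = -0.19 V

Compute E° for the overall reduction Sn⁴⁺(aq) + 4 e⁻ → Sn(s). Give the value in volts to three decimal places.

Adding the free-energy changes (−nFE°) of the two steps gives −n₃FE°₃ = −n₁FE°₁ − n₂FE°₂.
E°₃ = (2×+0.20 + 2×-0.19) / 4 = (+0.020) / 4 = +0.005 V.

+0.005 V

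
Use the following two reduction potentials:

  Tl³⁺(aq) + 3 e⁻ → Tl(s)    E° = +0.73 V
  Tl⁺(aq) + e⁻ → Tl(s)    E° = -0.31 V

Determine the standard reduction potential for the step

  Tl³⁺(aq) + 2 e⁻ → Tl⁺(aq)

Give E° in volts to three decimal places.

+1.250 V

Sequential free energies add, so n₃E°₃ = n₁E°₁ + n₂E°₂.
With n₃ = 3, and the known step contributing 1×(-0.31) V, the unknown satisfies 2·E° = 3×(+0.73) − 1×(-0.31) = +2.500.
E° = +2.500 / 2 = +1.250 V.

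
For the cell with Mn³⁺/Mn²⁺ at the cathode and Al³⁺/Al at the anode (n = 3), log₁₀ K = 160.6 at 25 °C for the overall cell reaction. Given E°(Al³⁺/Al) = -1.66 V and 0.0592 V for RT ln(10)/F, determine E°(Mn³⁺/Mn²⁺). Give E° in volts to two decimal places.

E°cell = (0.0592/n)·log K = (0.0592/3)(160.6) = +3.169 V.
Since Mn³⁺/Mn²⁺ is the cathode and Al³⁺/Al the anode, E°cell = E°(Mn³⁺/Mn²⁺) − E°(Al³⁺/Al).
So E°(Mn³⁺/Mn²⁺) = E°cell + E°(Al³⁺/Al) = +3.169 + (-1.66) = +1.51 V.

+1.51 V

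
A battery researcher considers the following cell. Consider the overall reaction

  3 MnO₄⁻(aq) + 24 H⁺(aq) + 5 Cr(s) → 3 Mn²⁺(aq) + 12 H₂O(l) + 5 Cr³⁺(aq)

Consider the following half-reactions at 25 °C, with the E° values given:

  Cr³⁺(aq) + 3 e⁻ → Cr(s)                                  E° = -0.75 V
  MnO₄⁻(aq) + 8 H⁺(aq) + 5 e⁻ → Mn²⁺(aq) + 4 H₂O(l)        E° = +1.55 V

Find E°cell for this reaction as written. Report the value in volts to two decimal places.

+2.30 V

The MnO₄⁻/Mn²⁺ couple has the higher reduction potential, so it is the cathode; Cr³⁺/Cr is oxidised at the anode.
E°cell = E°(cathode) − E°(anode) = (+1.55) − (-0.75) = +2.30 V.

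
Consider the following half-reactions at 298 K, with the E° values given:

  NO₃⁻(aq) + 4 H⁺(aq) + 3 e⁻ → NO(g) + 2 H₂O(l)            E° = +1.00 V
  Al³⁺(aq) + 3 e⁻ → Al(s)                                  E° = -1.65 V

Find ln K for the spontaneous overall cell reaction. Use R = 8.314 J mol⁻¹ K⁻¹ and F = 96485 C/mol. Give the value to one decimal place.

309.6

Cathode: NO₃⁻/NO; anode: Al³⁺/Al. E°cell = (+1.00) − (-1.65) = +2.65 V, with n = 3.
ΔG° = −nFE° = −RT ln K, so ln K = nFE°/(RT) = (3)(96485)(+2.65) / ((8.314)(298)) = 309.600.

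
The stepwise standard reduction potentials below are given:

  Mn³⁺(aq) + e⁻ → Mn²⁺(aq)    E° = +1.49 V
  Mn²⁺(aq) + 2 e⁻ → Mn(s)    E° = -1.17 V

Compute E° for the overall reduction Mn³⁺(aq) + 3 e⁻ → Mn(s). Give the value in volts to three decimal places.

Adding the free-energy changes (−nFE°) of the two steps gives −n₃FE°₃ = −n₁FE°₁ − n₂FE°₂.
E°₃ = (1×+1.49 + 2×-1.17) / 3 = (-0.850) / 3 = -0.283 V.
E° values themselves are not directly additive — weighting by electron count is essential.

-0.283 V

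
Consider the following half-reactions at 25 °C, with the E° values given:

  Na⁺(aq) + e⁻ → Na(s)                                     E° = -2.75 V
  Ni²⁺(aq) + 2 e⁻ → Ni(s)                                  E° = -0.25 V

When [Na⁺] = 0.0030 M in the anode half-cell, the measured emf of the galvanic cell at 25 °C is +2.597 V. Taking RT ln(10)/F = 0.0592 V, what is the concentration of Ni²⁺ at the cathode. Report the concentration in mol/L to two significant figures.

Ni²⁺/Ni is the cathode, Na⁺/Na the anode: E°cell = +2.50 V, n = 2.
Overall reaction: Ni²⁺(aq) + 2 Na(s) → Ni(s) + 2 Na⁺(aq); Q = [Na⁺]^2/[Ni²⁺]^1.
From E = E° − (0.0592/n) log Q: log Q = (E° − E)·n/0.0592 = (+2.50 − (+2.597))·2/0.0592 = -3.2770.
So 1·log[Ni²⁺] = 2·log(0.003) − log Q = -5.0458 − (-3.2770) = -1.7688; [Ni²⁺] = 10^(-1.7688) ≈ 0.017 M.

0.017 M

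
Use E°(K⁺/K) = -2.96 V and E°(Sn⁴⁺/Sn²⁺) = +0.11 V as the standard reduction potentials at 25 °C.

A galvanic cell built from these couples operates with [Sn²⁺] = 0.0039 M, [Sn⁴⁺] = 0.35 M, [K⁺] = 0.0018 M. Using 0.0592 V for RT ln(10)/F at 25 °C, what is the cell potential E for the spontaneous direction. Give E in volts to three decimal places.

+3.290 V

Sn⁴⁺/Sn²⁺ is the cathode (higher E°), K⁺/K the anode: E°cell = +0.11 − (-2.96) = +3.07 V, n = 2.
Overall: Sn⁴⁺(aq) + 2 K(s) → Sn²⁺(aq) + 2 K⁺(aq)
Q = [Sn²⁺]·[K⁺]^2 / ([Sn⁴⁺]); log Q = -7.442.
E = E° − (0.0592/n) log Q = +3.07 − (0.0592/2)(-7.442) = +3.290 V.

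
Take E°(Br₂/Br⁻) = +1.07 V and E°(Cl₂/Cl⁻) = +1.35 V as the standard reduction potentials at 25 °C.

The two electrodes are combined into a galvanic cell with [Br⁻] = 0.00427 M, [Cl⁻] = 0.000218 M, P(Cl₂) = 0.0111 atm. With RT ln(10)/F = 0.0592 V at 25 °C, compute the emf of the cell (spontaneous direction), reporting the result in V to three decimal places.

Cl₂/Cl⁻ is the cathode (higher E°), Br₂/Br⁻ the anode: E°cell = +1.35 − (+1.07) = +0.28 V, n = 2.
Overall: Cl₂(g) + 2 Br⁻(aq) → 2 Cl⁻(aq) + Br₂(l)
Q = [Cl⁻]^2 / (P(Cl₂)·[Br⁻]^2); log Q = -0.629.
E = E° − (0.0592/n) log Q = +0.28 − (0.0592/2)(-0.629) = +0.299 V.

+0.299 V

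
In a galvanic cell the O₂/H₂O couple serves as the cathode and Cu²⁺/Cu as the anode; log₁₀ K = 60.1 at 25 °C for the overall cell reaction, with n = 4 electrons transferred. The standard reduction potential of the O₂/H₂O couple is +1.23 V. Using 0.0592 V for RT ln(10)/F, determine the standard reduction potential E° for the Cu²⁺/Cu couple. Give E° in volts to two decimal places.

E°cell = (0.0592/n)·log K = (0.0592/4)(60.1) = +0.889 V.
Since O₂/H₂O is the cathode and Cu²⁺/Cu the anode, E°cell = E°(O₂/H₂O) − E°(Cu²⁺/Cu).
So E°(Cu²⁺/Cu) = E°(O₂/H₂O) − E°cell = (+1.23) − (+0.889) = +0.34 V.

+0.34 V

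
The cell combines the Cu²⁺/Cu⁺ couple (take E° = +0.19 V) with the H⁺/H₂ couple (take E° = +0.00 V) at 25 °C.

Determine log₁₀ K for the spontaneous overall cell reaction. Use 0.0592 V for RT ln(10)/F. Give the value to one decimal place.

6.4

Cathode: Cu²⁺/Cu⁺; anode: H⁺/H₂. E°cell = +0.19 V, n = 2.
log K = nE°cell / 0.0592 = (2)(+0.19) / 0.0592 = 6.4.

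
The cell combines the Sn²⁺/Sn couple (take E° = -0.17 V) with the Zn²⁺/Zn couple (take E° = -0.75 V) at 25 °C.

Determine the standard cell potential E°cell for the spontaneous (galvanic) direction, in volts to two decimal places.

+0.58 V

The Sn²⁺/Sn couple has the higher reduction potential, so it is the cathode; Zn²⁺/Zn is oxidised at the anode.
E°cell = E°(cathode) − E°(anode) = (-0.17) − (-0.75) = +0.58 V.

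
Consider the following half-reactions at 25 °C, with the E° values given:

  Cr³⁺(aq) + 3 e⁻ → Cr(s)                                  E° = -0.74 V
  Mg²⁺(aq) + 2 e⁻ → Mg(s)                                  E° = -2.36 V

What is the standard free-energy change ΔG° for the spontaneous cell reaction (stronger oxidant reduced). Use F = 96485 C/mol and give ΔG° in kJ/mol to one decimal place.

Cr³⁺/Cr (E° = -0.74 V) is the cathode; Mg²⁺/Mg (E° = -2.36 V) is the anode, so E°cell = +1.62 V.
Balancing electrons gives n = 6 (lcm of 3 and 2).
ΔG° = −nFE° = −(6)(96485)(+1.62) = -937,834 J = -937.8 kJ/mol.

-937.8 kJ/mol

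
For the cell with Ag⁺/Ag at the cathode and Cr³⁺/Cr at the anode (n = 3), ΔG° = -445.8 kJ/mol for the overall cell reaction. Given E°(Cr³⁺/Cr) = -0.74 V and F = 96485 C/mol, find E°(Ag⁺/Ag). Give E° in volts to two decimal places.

+0.80 V

E°cell = −ΔG°/(nF) = −(-445.8×10³)/((3)(96485)) = +1.540 V.
Since Ag⁺/Ag is the cathode and Cr³⁺/Cr the anode, E°cell = E°(Ag⁺/Ag) − E°(Cr³⁺/Cr).
So E°(Ag⁺/Ag) = E°cell + E°(Cr³⁺/Cr) = +1.540 + (-0.74) = +0.80 V.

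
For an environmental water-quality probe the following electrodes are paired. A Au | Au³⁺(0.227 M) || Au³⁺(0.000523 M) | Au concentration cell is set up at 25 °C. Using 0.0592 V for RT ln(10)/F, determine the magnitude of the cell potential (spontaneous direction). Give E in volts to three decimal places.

+0.052 V

For a concentration cell E°cell = 0. The 0.227 M side is the cathode (reduction is favoured where [Au³⁺] is higher).
With n = 3, E = −(0.0592/3) log([Au³⁺]ₐₙ/[Au³⁺]꜀ₐₜ) = −(0.0592/3) log(0.000523/0.227) = −(0.0592/3)(-2.638) = +0.052 V.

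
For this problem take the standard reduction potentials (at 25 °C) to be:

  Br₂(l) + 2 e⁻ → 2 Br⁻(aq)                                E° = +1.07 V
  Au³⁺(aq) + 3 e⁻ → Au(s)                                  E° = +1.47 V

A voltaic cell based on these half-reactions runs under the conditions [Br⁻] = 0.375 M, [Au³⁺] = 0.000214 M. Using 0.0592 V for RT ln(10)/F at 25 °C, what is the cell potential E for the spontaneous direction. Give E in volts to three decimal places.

+0.302 V

Au³⁺/Au is the cathode (higher E°), Br₂/Br⁻ the anode: E°cell = +1.47 − (+1.07) = +0.40 V, n = 6.
Overall: 2 Au³⁺(aq) + 6 Br⁻(aq) → 2 Au(s) + 3 Br₂(l)
Q = 1 / ([Au³⁺]^2·[Br⁻]^6); log Q = 9.895.
E = E° − (0.0592/n) log Q = +0.40 − (0.0592/6)(9.895) = +0.302 V.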